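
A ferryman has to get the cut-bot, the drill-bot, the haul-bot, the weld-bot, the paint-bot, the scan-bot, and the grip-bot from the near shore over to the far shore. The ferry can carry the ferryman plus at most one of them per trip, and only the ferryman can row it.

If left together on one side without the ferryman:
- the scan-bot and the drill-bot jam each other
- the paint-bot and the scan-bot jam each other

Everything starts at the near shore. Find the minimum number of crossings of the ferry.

Counting alone: the ferryman can take at most 1 across per trip to the far shore, so moving all 7 needs at least 7 loaded trips out, with a return between consecutive ones — at least 13 crossings.
The safety rule pushes this higher. Following every safe sequence of crossings, the most of the 7 that can be at the far shore as the ferry arrives there on crossing 13 is 6 — never all 7.
So no plan with fewer than 15 crossings exists, and this one achieves 15:
1. Ferryman goes to the far shore with the scan-bot.
2. Ferryman goes back to the near shore alone.
3. Ferryman goes to the far shore with the cut-bot.
4. Ferryman goes back to the near shore alone.
5. Ferryman goes to the far shore with the drill-bot.
6. Ferryman goes back to the near shore with the scan-bot.
7. Ferryman goes to the far shore with the paint-bot.
8. Ferryman goes back to the near shore alone.
9. Ferryman goes to the far shore with the haul-bot.
10. Ferryman goes back to the near shore alone.
11. Ferryman goes to the far shore with the weld-bot.
12. Ferryman goes back to the near shore alone.
13. Ferryman goes to the far shore with the grip-bot.
14. Ferryman goes back to the near shore alone.
15. Ferryman goes to the far shore with the scan-bot.

15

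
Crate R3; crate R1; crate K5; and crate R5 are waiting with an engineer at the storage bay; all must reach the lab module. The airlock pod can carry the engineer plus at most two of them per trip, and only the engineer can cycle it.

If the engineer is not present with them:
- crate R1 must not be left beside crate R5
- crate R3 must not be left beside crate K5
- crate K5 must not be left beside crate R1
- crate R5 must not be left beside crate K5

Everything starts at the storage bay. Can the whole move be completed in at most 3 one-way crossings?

No

Counting alone: the engineer can take at most 2 across per trip to the lab module, so moving all 4 needs at least 2 loaded trips out, with a return between consecutive ones — at least 3 crossings.
The safety rule pushes this higher. Following every safe sequence of crossings, the most of the 4 that can be at the lab module as the airlock pod arrives there on crossing 3 is 3 — never all 4.
So the move cannot be finished within 3 crossings. (The shortest complete plan takes 5:)
1. Engineer goes to the lab module with crate K5 and crate R1.  [the storage bay: crate R3, crate R5 | the lab module: crate K5, crate R1]
2. Engineer goes back to the storage bay with crate R1.  [the storage bay: crate R1, crate R3, crate R5 | the lab module: crate K5]
3. Engineer goes to the lab module with crate R1 and crate R3.  [the storage bay: crate R5 | the lab module: crate K5, crate R1, crate R3]
4. Engineer goes back to the storage bay with crate K5.  [the storage bay: crate K5, crate R5 | the lab module: crate R1, crate R3]
5. Engineer goes to the lab module with crate K5 and crate R5.  [the storage bay: — | the lab module: crate K5, crate R1, crate R3, crate R5]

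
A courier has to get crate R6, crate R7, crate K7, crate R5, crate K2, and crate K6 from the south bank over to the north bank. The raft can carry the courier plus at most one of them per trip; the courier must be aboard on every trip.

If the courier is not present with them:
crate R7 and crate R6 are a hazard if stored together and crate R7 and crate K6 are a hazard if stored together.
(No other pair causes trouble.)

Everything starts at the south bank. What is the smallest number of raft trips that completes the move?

13

Counting alone: the courier can take at most 1 across per trip to the north bank, so moving all 6 needs at least 6 loaded trips out, with a return between consecutive ones — at least 11 crossings.
The safety rule pushes this higher. Following every safe sequence of crossings, the most of the 6 that can be at the north bank as the raft arrives there on crossing 11 is 5 — never all 6.
So no plan with fewer than 13 crossings exists, and this one achieves 13:
1. Courier goes to the north bank with crate R7.  [the south bank: crate K2, crate K6, crate K7, crate R5, crate R6 | the north bank: crate R7]
2. Courier goes back to the south bank alone.  [the south bank: crate K2, crate K6, crate K7, crate R5, crate R6 | the north bank: crate R7]
3. Courier goes to the north bank with crate R6.  [the south bank: crate K2, crate K6, crate K7, crate R5 | the north bank: crate R6, crate R7]
4. Courier goes back to the south bank with crate R7.  [the south bank: crate K2, crate K6, crate K7, crate R5, crate R7 | the north bank: crate R6]
5. Courier goes to the north bank with crate K6.  [the south bank: crate K2, crate K7, crate R5, crate R7 | the north bank: crate K6, crate R6]
6. Courier goes back to the south bank alone.  [the south bank: crate K2, crate K7, crate R5, crate R7 | the north bank: crate K6, crate R6]
7. Courier goes to the north bank with crate K7.  [the south bank: crate K2, crate R5, crate R7 | the north bank: crate K6, crate K7, crate R6]
8. Courier goes back to the south bank alone.  [the south bank: crate K2, crate R5, crate R7 | the north bank: crate K6, crate K7, crate R6]
9. Courier goes to the north bank with crate R5.  [the south bank: crate K2, crate R7 | the north bank: crate K6, crate K7, crate R5, crate R6]
10. Courier goes back to the south bank alone.  [the south bank: crate K2, crate R7 | the north bank: crate K6, crate K7, crate R5, crate R6]
11. Courier goes to the north bank with crate K2.  [the south bank: crate R7 | the north bank: crate K2, crate K6, crate K7, crate R5, crate R6]
12. Courier goes back to the south bank alone.  [the south bank: crate R7 | the north bank: crate K2, crate K6, crate K7, crate R5, crate R6]
13. Courier goes to the north bank with crate R7.  [the south bank: — | the north bank: crate K2, crate K6, crate K7, crate R5, crate R6, crate R7]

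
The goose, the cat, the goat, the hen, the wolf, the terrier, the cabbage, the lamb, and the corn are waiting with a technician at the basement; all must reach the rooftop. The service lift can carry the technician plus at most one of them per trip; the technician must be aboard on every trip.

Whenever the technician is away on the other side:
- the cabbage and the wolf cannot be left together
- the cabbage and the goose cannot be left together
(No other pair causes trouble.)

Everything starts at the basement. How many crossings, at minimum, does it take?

19

Counting alone: the technician can take at most 1 across per trip to the rooftop, so moving all 9 needs at least 9 loaded trips out, with a return between consecutive ones — at least 17 crossings.
The safety rule pushes this higher. Following every safe sequence of crossings, the most of the 9 that can be at the rooftop as the service lift arrives there on crossing 17 is 8 — never all 9.
So no plan with fewer than 19 crossings exists, and this one achieves 19:
1. Technician goes to the rooftop with the cabbage.  [the basement: the cat, the corn, the goat, the goose, the hen, the lamb, the terrier, the wolf | the rooftop: the cabbage]
2. Technician goes back to the basement alone.  [the basement: the cat, the corn, the goat, the goose, the hen, the lamb, the terrier, the wolf | the rooftop: the cabbage]
3. Technician goes to the rooftop with the goose.  [the basement: the cat, the corn, the goat, the hen, the lamb, the terrier, the wolf | the rooftop: the cabbage, the goose]
4. Technician goes back to the basement with the cabbage.  [the basement: the cabbage, the cat, the corn, the goat, the hen, the lamb, the terrier, the wolf | the rooftop: the goose]
5. Technician goes to the rooftop with the wolf.  [the basement: the cabbage, the cat, the corn, the goat, the hen, the lamb, the terrier | the rooftop: the goose, the wolf]
6. Technician goes back to the basement alone.  [the basement: the cabbage, the cat, the corn, the goat, the hen, the lamb, the terrier | the rooftop: the goose, the wolf]
7. Technician goes to the rooftop with the cat.  [the basement: the cabbage, the corn, the goat, the hen, the lamb, the terrier | the rooftop: the cat, the goose, the wolf]
8. Technician goes back to the basement alone.  [the basement: the cabbage, the corn, the goat, the hen, the lamb, the terrier | the rooftop: the cat, the goose, the wolf]
9. Technician goes to the rooftop with the goat.  [the basement: the cabbage, the corn, the hen, the lamb, the terrier | the rooftop: the cat, the goat, the goose, the wolf]
10. Technician goes back to the basement alone.  [the basement: the cabbage, the corn, the hen, the lamb, the terrier | the rooftop: the cat, the goat, the goose, the wolf]
11. Technician goes to the rooftop with the hen.  [the basement: the cabbage, the corn, the lamb, the terrier | the rooftop: the cat, the goat, the goose, the hen, the wolf]
12. Technician goes back to the basement alone.  [the basement: the cabbage, the corn, the lamb, the terrier | the rooftop: the cat, the goat, the goose, the hen, the wolf]
13. Technician goes to the rooftop with the terrier.  [the basement: the cabbage, the corn, the lamb | the rooftop: the cat, the goat, the goose, the hen, the terrier, the wolf]
14. Technician goes back to the basement alone.  [the basement: the cabbage, the corn, the lamb | the rooftop: the cat, the goat, the goose, the hen, the terrier, the wolf]
15. Technician goes to the rooftop with the lamb.  [the basement: the cabbage, the corn | the rooftop: the cat, the goat, the goose, the hen, the lamb, the terrier, the wolf]
16. Technician goes back to the basement alone.  [the basement: the cabbage, the corn | the rooftop: the cat, the goat, the goose, the hen, the lamb, the terrier, the wolf]
17. Technician goes to the rooftop with the corn.  [the basement: the cabbage | the rooftop: the cat, the corn, the goat, the goose, the hen, the lamb, the terrier, the wolf]
18. Technician goes back to the basement alone.  [the basement: the cabbage | the rooftop: the cat, the corn, the goat, the goose, the hen, the lamb, the terrier, the wolf]
19. Technician goes to the rooftop with the cabbage.  [the basement: — | the rooftop: the cabbage, the cat, the corn, the goat, the goose, the hen, the lamb, the terrier, the wolf]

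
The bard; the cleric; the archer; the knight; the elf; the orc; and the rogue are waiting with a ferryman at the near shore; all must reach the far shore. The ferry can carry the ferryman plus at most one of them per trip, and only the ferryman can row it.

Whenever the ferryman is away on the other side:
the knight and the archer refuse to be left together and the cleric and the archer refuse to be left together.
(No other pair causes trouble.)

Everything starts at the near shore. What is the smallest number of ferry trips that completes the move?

15

Counting alone: the ferryman can take at most 1 across per trip to the far shore, so moving all 7 needs at least 7 loaded trips out, with a return between consecutive ones — at least 13 crossings.
The safety rule pushes this higher. Following every safe sequence of crossings, the most of the 7 that can be at the far shore as the ferry arrives there on crossing 13 is 6 — never all 7.
So no plan with fewer than 15 crossings exists, and this one achieves 15:
1. Ferryman goes to the far shore with the archer.
2. Ferryman goes back to the near shore alone.
3. Ferryman goes to the far shore with the bard.
4. Ferryman goes back to the near shore alone.
5. Ferryman goes to the far shore with the cleric.
6. Ferryman goes back to the near shore with the archer.
7. Ferryman goes to the far shore with the knight.
8. Ferryman goes back to the near shore alone.
9. Ferryman goes to the far shore with the elf.
10. Ferryman goes back to the near shore alone.
11. Ferryman goes to the far shore with the orc.
12. Ferryman goes back to the near shore alone.
13. Ferryman goes to the far shore with the rogue.
14. Ferryman goes back to the near shore alone.
15. Ferryman goes to the far shore with the archer.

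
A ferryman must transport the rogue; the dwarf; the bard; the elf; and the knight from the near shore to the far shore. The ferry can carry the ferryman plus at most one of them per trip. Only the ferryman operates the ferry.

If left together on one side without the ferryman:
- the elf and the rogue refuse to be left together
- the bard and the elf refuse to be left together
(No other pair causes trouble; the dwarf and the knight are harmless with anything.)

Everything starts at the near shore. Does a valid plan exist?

Yes

1. Ferryman goes to the far shore with the elf.  [the near shore: the bard, the dwarf, the knight, the rogue | the far shore: the elf]
2. Ferryman goes back to the near shore alone.  [the near shore: the bard, the dwarf, the knight, the rogue | the far shore: the elf]
3. Ferryman goes to the far shore with the rogue.  [the near shore: the bard, the dwarf, the knight | the far shore: the elf, the rogue]
4. Ferryman goes back to the near shore with the elf.  [the near shore: the bard, the dwarf, the elf, the knight | the far shore: the rogue]
5. Ferryman goes to the far shore with the bard.  [the near shore: the dwarf, the elf, the knight | the far shore: the bard, the rogue]
6. Ferryman goes back to the near shore alone.  [the near shore: the dwarf, the elf, the knight | the far shore: the bard, the rogue]
7. Ferryman goes to the far shore with the dwarf.  [the near shore: the elf, the knight | the far shore: the bard, the dwarf, the rogue]
8. Ferryman goes back to the near shore alone.  [the near shore: the elf, the knight | the far shore: the bard, the dwarf, the rogue]
9. Ferryman goes to the far shore with the knight.  [the near shore: the elf | the far shore: the bard, the dwarf, the knight, the rogue]
10. Ferryman goes back to the near shore alone.  [the near shore: the elf | the far shore: the bard, the dwarf, the knight, the rogue]
11. Ferryman goes to the far shore with the elf.  [the near shore: — | the far shore: the bard, the dwarf, the elf, the knight, the rogue]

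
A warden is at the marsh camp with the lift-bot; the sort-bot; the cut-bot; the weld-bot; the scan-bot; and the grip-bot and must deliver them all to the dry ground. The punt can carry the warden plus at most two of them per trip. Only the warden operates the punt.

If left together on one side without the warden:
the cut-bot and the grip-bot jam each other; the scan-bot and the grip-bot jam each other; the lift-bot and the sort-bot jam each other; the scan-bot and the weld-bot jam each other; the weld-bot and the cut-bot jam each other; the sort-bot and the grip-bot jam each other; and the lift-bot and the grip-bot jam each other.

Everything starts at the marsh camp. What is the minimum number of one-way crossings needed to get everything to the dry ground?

Whatever the first load, the items left behind include a forbidden pair without the warden. No opening move is safe, so no plan exists.

impossible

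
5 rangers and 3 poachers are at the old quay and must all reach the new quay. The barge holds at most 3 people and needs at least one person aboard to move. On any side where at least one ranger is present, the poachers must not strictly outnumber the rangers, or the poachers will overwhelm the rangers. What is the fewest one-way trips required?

Counting alone: each trip to the new quay takes at most 3 across and each return brings at least 1 back, so after t trips out (and t−1 returns) at most 3t − (t−1) of the 8 are across; that first reaches 8 at t = 4, so at least 7 crossings are needed.
The plan below uses exactly 7 crossings, so it is optimal:
1. 2 poachers → the new quay.  (the old quay: 5R 1P; the new quay: 0R 2P)
2. 1 poacher ← the old quay.  (the old quay: 5R 2P; the new quay: 0R 1P)
3. 2 rangers and 1 poacher → the new quay.  (the old quay: 3R 1P; the new quay: 2R 2P)
4. 1 poacher ← the old quay.  (the old quay: 3R 2P; the new quay: 2R 1P)
5. 1 ranger and 2 poachers → the new quay.  (the old quay: 2R 0P; the new quay: 3R 3P)
6. 1 poacher ← the old quay.  (the old quay: 2R 1P; the new quay: 3R 2P)
7. 2 rangers and 1 poacher → the new quay.  (the old quay: 0R 0P; the new quay: 5R 3P)

7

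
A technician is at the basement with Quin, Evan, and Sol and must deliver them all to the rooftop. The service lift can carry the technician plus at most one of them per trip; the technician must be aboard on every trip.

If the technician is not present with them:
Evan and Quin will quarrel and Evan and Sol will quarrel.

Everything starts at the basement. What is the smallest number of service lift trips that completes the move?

7

Counting alone: the technician can take at most 1 across per trip to the rooftop, so moving all 3 needs at least 3 loaded trips out, with a return between consecutive ones — at least 5 crossings.
The safety rule pushes this higher. Following every safe sequence of crossings, the most of the 3 that can be at the rooftop as the service lift arrives there on crossing 5 is 2 — never all 3.
So no plan with fewer than 7 crossings exists, and this one achieves 7:
1. Technician goes to the rooftop with Evan.
2. Technician goes back to the basement alone.
3. Technician goes to the rooftop with Quin.
4. Technician goes back to the basement with Evan.
5. Technician goes to the rooftop with Sol.
6. Technician goes back to the basement alone.
7. Technician goes to the rooftop with Evan.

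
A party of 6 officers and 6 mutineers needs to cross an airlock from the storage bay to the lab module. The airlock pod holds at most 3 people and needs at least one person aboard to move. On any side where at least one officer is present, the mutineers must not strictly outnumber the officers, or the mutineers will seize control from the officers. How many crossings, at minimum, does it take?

impossible

Following every safe sequence of crossings from the start, the most of the 12 that can be at the lab module as the airlock pod arrives there on crossings 1, 3, 5 is 3, 5, 6 respectively; the best ever achieved is 6 of 12.
From crossing 7 on, no configuration arises that was not already reachable earlier: only 17 distinct safe configurations (who is on which side, and where the airlock pod is) can ever be reached, none of them has everyone across, and every continuation just revisits them. They are: 0 officers + 0 mutineers across (airlock pod back at the start); 0 officers + 1 mutineer across (airlock pod there); 0 officers + 1 mutineer across (airlock pod back at the start); 0 officers + 2 mutineers across (airlock pod there); 0 officers + 2 mutineers across (airlock pod back at the start); 0 officers + 3 mutineers across (airlock pod there); 0 officers + 3 mutineers across (airlock pod back at the start); 0 officers + 4 mutineers across (airlock pod there); 0 officers + 4 mutineers across (airlock pod back at the start); 0 officers + 5 mutineers across (airlock pod there); 0 officers + 5 mutineers across (airlock pod back at the start); 0 officers + 6 mutineers across (airlock pod there); 1 officer + 1 mutineer across (airlock pod there); 1 officer + 1 mutineer across (airlock pod back at the start); 2 officers + 2 mutineers across (airlock pod there); 2 officers + 2 mutineers across (airlock pod back at the start); 3 officers + 3 mutineers across (airlock pod there). So no valid plan exists.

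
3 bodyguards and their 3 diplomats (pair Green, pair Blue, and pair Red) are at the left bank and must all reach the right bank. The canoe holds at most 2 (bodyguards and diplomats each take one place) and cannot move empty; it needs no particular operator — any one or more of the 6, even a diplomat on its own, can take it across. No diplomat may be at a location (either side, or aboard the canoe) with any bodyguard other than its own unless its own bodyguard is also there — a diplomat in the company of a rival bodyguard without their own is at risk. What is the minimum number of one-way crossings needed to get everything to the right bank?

Counting alone: each trip to the right bank takes at most 2 across and each return brings at least 1 back, so after t trips out (and t−1 returns) at most 2t − (t−1) of the 6 are across; that first reaches 6 at t = 5, so at least 9 crossings are needed.
The safety rule pushes this higher. Following every safe sequence of crossings, the most of the 6 that can be at the right bank as the canoe arrives there on crossing 9 is 5 — never all 6.
So no plan with fewer than 11 crossings exists, and this one achieves 11:
1. bodyguard Green and diplomat Green cross → the right bank.
2. bodyguard Green crosses ← the left bank.
3. diplomat Blue and diplomat Red cross → the right bank.
4. diplomat Green crosses ← the left bank.
5. bodyguard Blue and bodyguard Red cross → the right bank.
6. bodyguard Blue and diplomat Blue cross ← the left bank.
7. bodyguard Blue and bodyguard Green cross → the right bank.
8. diplomat Red crosses ← the left bank.
9. diplomat Blue and diplomat Green cross → the right bank.
10. bodyguard Red crosses ← the left bank.
11. bodyguard Red and diplomat Red cross → the right bank.

11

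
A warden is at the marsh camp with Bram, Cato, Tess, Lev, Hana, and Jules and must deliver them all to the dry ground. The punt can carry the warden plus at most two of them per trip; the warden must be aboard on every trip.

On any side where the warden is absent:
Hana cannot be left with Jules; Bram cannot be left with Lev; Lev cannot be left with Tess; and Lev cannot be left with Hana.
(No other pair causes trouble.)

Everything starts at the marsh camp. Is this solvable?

1. Warden goes to the dry ground with Hana and Lev.
2. Warden goes back to the marsh camp with Lev.
3. Warden goes to the dry ground with Bram and Tess.
4. Warden goes back to the marsh camp alone.
5. Warden goes to the dry ground with Cato.
6. Warden goes back to the marsh camp alone.
7. Warden goes to the dry ground with Jules and Lev.

Yes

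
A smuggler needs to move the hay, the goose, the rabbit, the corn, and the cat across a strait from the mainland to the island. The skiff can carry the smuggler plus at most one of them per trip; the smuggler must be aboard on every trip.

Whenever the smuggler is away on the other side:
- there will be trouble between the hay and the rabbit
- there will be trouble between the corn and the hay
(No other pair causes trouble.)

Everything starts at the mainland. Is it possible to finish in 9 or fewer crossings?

Counting alone: the smuggler can take at most 1 across per trip to the island, so moving all 5 needs at least 5 loaded trips out, with a return between consecutive ones — at least 9 crossings.
The safety rule pushes this higher. Following every safe sequence of crossings, the most of the 5 that can be at the island as the skiff arrives there on crossing 9 is 4 — never all 5.
So the move cannot be finished within 9 crossings. (The shortest complete plan takes 11:)
1. Smuggler goes to the island with the hay.  [the mainland: the cat, the corn, the goose, the rabbit | the island: the hay]
2. Smuggler goes back to the mainland alone.  [the mainland: the cat, the corn, the goose, the rabbit | the island: the hay]
3. Smuggler goes to the island with the goose.  [the mainland: the cat, the corn, the rabbit | the island: the goose, the hay]
4. Smuggler goes back to the mainland alone.  [the mainland: the cat, the corn, the rabbit | the island: the goose, the hay]
5. Smuggler goes to the island with the rabbit.  [the mainland: the cat, the corn | the island: the goose, the hay, the rabbit]
6. Smuggler goes back to the mainland with the hay.  [the mainland: the cat, the corn, the hay | the island: the goose, the rabbit]
7. Smuggler goes to the island with the corn.  [the mainland: the cat, the hay | the island: the corn, the goose, the rabbit]
8. Smuggler goes back to the mainland alone.  [the mainland: the cat, the hay | the island: the corn, the goose, the rabbit]
9. Smuggler goes to the island with the cat.  [the mainland: the hay | the island: the cat, the corn, the goose, the rabbit]
10. Smuggler goes back to the mainland alone.  [the mainland: the hay | the island: the cat, the corn, the goose, the rabbit]
11. Smuggler goes to the island with the hay.  [the mainland: — | the island: the cat, the corn, the goose, the hay, the rabbit]

No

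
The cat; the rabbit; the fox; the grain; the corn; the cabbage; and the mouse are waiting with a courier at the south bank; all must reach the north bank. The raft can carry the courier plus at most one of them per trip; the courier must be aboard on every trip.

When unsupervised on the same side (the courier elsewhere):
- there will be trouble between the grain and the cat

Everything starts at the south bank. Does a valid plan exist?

Yes

1. Courier goes to the north bank with the cat.
2. Courier goes back to the south bank alone.
3. Courier goes to the north bank with the rabbit.
4. Courier goes back to the south bank alone.
5. Courier goes to the north bank with the fox.
6. Courier goes back to the south bank alone.
7. Courier goes to the north bank with the corn.
8. Courier goes back to the south bank alone.
9. Courier goes to the north bank with the cabbage.
10. Courier goes back to the south bank alone.
11. Courier goes to the north bank with the mouse.
12. Courier goes back to the south bank alone.
13. Courier goes to the north bank with the grain.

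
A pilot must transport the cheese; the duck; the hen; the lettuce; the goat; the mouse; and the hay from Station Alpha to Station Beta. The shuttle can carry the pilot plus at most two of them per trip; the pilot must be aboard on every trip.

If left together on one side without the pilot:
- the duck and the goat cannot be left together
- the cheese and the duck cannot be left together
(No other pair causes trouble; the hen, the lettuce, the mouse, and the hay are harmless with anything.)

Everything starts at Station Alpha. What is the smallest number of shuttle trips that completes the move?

Counting alone: the pilot can take at most 2 across per trip to Station Beta, so moving all 7 needs at least 4 loaded trips out, with a return between consecutive ones — at least 7 crossings.
The plan below uses exactly 7 crossings, so it is optimal:
1. Pilot goes to Station Beta with the duck.
2. Pilot goes back to Station Alpha alone.
3. Pilot goes to Station Beta with the hen and the lettuce.
4. Pilot goes back to Station Alpha alone.
5. Pilot goes to Station Beta with the hay and the mouse.
6. Pilot goes back to Station Alpha alone.
7. Pilot goes to Station Beta with the cheese and the goat.

7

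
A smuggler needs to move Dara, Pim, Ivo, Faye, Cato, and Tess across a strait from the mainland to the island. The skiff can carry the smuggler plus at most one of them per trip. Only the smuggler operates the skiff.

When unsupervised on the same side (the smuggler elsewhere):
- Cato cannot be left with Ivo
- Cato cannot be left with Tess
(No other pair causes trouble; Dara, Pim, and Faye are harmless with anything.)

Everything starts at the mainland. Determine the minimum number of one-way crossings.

Counting alone: the smuggler can take at most 1 across per trip to the island, so moving all 6 needs at least 6 loaded trips out, with a return between consecutive ones — at least 11 crossings.
The safety rule pushes this higher. Following every safe sequence of crossings, the most of the 6 that can be at the island as the skiff arrives there on crossing 11 is 5 — never all 6.
So no plan with fewer than 13 crossings exists, and this one achieves 13:
1. Smuggler goes to the island with Cato.  [the mainland: Dara, Faye, Ivo, Pim, Tess | the island: Cato]
2. Smuggler goes back to the mainland alone.  [the mainland: Dara, Faye, Ivo, Pim, Tess | the island: Cato]
3. Smuggler goes to the island with Dara.  [the mainland: Faye, Ivo, Pim, Tess | the island: Cato, Dara]
4. Smuggler goes back to the mainland alone.  [the mainland: Faye, Ivo, Pim, Tess | the island: Cato, Dara]
5. Smuggler goes to the island with Pim.  [the mainland: Faye, Ivo, Tess | the island: Cato, Dara, Pim]
6. Smuggler goes back to the mainland alone.  [the mainland: Faye, Ivo, Tess | the island: Cato, Dara, Pim]
7. Smuggler goes to the island with Ivo.  [the mainland: Faye, Tess | the island: Cato, Dara, Ivo, Pim]
8. Smuggler goes back to the mainland with Cato.  [the mainland: Cato, Faye, Tess | the island: Dara, Ivo, Pim]
9. Smuggler goes to the island with Tess.  [the mainland: Cato, Faye | the island: Dara, Ivo, Pim, Tess]
10. Smuggler goes back to the mainland alone.  [the mainland: Cato, Faye | the island: Dara, Ivo, Pim, Tess]
11. Smuggler goes to the island with Faye.  [the mainland: Cato | the island: Dara, Faye, Ivo, Pim, Tess]
12. Smuggler goes back to the mainland alone.  [the mainland: Cato | the island: Dara, Faye, Ivo, Pim, Tess]
13. Smuggler goes to the island with Cato.  [the mainland: — | the island: Cato, Dara, Faye, Ivo, Pim, Tess]

13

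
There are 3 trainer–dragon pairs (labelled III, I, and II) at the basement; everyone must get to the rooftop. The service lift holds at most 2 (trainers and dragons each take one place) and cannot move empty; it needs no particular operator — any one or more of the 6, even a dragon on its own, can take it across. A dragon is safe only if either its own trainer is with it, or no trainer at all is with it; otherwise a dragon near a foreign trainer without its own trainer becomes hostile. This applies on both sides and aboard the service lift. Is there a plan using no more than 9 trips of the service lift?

Counting alone: each trip to the rooftop takes at most 2 across and each return brings at least 1 back, so after t trips out (and t−1 returns) at most 2t − (t−1) of the 6 are across; that first reaches 6 at t = 5, so at least 9 crossings are needed.
The safety rule pushes this higher. Following every safe sequence of crossings, the most of the 6 that can be at the rooftop as the service lift arrives there on crossing 9 is 5 — never all 6.
So the move cannot be finished within 9 crossings. (The shortest complete plan takes 11:)
1. dragon III and trainer III cross → the rooftop.
2. trainer III crosses ← the basement.
3. dragon I and dragon II cross → the rooftop.
4. dragon III crosses ← the basement.
5. trainer I and trainer II cross → the rooftop.
6. dragon I and trainer I cross ← the basement.
7. trainer I and trainer III cross → the rooftop.
8. dragon II crosses ← the basement.
9. dragon I and dragon III cross → the rooftop.
10. trainer II crosses ← the basement.
11. dragon II and trainer II cross → the rooftop.

No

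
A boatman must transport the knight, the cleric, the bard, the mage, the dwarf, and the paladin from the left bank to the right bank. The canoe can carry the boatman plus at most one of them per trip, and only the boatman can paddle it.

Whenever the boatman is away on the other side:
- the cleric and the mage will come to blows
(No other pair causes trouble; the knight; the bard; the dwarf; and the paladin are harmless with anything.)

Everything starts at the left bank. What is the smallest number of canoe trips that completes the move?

Counting alone: the boatman can take at most 1 across per trip to the right bank, so moving all 6 needs at least 6 loaded trips out, with a return between consecutive ones — at least 11 crossings.
The plan below uses exactly 11 crossings, so it is optimal:
1. Boatman goes to the right bank with the cleric.
2. Boatman goes back to the left bank alone.
3. Boatman goes to the right bank with the knight.
4. Boatman goes back to the left bank alone.
5. Boatman goes to the right bank with the bard.
6. Boatman goes back to the left bank alone.
7. Boatman goes to the right bank with the dwarf.
8. Boatman goes back to the left bank alone.
9. Boatman goes to the right bank with the paladin.
10. Boatman goes back to the left bank alone.
11. Boatman goes to the right bank with the mage.

11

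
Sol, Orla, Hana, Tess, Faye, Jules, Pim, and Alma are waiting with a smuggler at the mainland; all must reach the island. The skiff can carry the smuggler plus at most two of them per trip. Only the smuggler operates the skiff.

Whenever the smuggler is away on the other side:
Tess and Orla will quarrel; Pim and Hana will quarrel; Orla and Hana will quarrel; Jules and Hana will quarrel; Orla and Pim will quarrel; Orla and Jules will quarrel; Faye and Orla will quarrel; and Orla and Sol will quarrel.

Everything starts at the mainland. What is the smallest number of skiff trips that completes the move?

Counting alone: the smuggler can take at most 2 across per trip to the island, so moving all 8 needs at least 4 loaded trips out, with a return between consecutive ones — at least 7 crossings.
The safety rule pushes this higher. Following every safe sequence of crossings, the most of the 8 that can be at the island as the skiff arrives there on crossings 7, 9, 11 is 5, 6, 7 respectively — never all 8.
So no plan with fewer than 13 crossings exists, and this one achieves 13:
1. Smuggler goes to the island with Hana and Orla.
2. Smuggler goes back to the mainland with Orla.
3. Smuggler goes to the island with Orla and Sol.
4. Smuggler goes back to the mainland with Orla.
5. Smuggler goes to the island with Orla and Tess.
6. Smuggler goes back to the mainland with Orla.
7. Smuggler goes to the island with Faye and Orla.
8. Smuggler goes back to the mainland with Orla.
9. Smuggler goes to the island with Alma and Orla.
10. Smuggler goes back to the mainland with Orla.
11. Smuggler goes to the island with Jules and Pim.
12. Smuggler goes back to the mainland with Hana.
13. Smuggler goes to the island with Hana and Orla.

13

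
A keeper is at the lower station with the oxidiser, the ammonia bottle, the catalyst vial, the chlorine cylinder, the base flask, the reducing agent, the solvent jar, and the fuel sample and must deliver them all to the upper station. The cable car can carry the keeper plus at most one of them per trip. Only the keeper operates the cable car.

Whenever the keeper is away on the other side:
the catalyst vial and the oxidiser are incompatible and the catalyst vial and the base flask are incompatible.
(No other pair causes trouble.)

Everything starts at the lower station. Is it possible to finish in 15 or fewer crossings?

Counting alone: the keeper can take at most 1 across per trip to the upper station, so moving all 8 needs at least 8 loaded trips out, with a return between consecutive ones — at least 15 crossings.
The safety rule pushes this higher. Following every safe sequence of crossings, the most of the 8 that can be at the upper station as the cable car arrives there on crossing 15 is 7 — never all 8.
So the move cannot be finished within 15 crossings. (The shortest complete plan takes 17:)
1. Keeper goes to the upper station with the catalyst vial.  [the lower station: the ammonia bottle, the base flask, the chlorine cylinder, the fuel sample, the oxidiser, the reducing agent, the solvent jar | the upper station: the catalyst vial]
2. Keeper goes back to the lower station alone.  [the lower station: the ammonia bottle, the base flask, the chlorine cylinder, the fuel sample, the oxidiser, the reducing agent, the solvent jar | the upper station: the catalyst vial]
3. Keeper goes to the upper station with the oxidiser.  [the lower station: the ammonia bottle, the base flask, the chlorine cylinder, the fuel sample, the reducing agent, the solvent jar | the upper station: the catalyst vial, the oxidiser]
4. Keeper goes back to the lower station with the catalyst vial.  [the lower station: the ammonia bottle, the base flask, the catalyst vial, the chlorine cylinder, the fuel sample, the reducing agent, the solvent jar | the upper station: the oxidiser]
5. Keeper goes to the upper station with the base flask.  [the lower station: the ammonia bottle, the catalyst vial, the chlorine cylinder, the fuel sample, the reducing agent, the solvent jar | the upper station: the base flask, the oxidiser]
6. Keeper goes back to the lower station alone.  [the lower station: the ammonia bottle, the catalyst vial, the chlorine cylinder, the fuel sample, the reducing agent, the solvent jar | the upper station: the base flask, the oxidiser]
7. Keeper goes to the upper station with the ammonia bottle.  [the lower station: the catalyst vial, the chlorine cylinder, the fuel sample, the reducing agent, the solvent jar | the upper station: the ammonia bottle, the base flask, the oxidiser]
8. Keeper goes back to the lower station alone.  [the lower station: the catalyst vial, the chlorine cylinder, the fuel sample, the reducing agent, the solvent jar | the upper station: the ammonia bottle, the base flask, the oxidiser]
9. Keeper goes to the upper station with the chlorine cylinder.  [the lower station: the catalyst vial, the fuel sample, the reducing agent, the solvent jar | the upper station: the ammonia bottle, the base flask, the chlorine cylinder, the oxidiser]
10. Keeper goes back to the lower station alone.  [the lower station: the catalyst vial, the fuel sample, the reducing agent, the solvent jar | the upper station: the ammonia bottle, the base flask, the chlorine cylinder, the oxidiser]
11. Keeper goes to the upper station with the reducing agent.  [the lower station: the catalyst vial, the fuel sample, the solvent jar | the upper station: the ammonia bottle, the base flask, the chlorine cylinder, the oxidiser, the reducing agent]
12. Keeper goes back to the lower station alone.  [the lower station: the catalyst vial, the fuel sample, the solvent jar | the upper station: the ammonia bottle, the base flask, the chlorine cylinder, the oxidiser, the reducing agent]
13. Keeper goes to the upper station with the solvent jar.  [the lower station: the catalyst vial, the fuel sample | the upper station: the ammonia bottle, the base flask, the chlorine cylinder, the oxidiser, the reducing agent, the solvent jar]
14. Keeper goes back to the lower station alone.  [the lower station: the catalyst vial, the fuel sample | the upper station: the ammonia bottle, the base flask, the chlorine cylinder, the oxidiser, the reducing agent, the solvent jar]
15. Keeper goes to the upper station with the fuel sample.  [the lower station: the catalyst vial | the upper station: the ammonia bottle, the base flask, the chlorine cylinder, the fuel sample, the oxidiser, the reducing agent, the solvent jar]
16. Keeper goes back to the lower station alone.  [the lower station: the catalyst vial | the upper station: the ammonia bottle, the base flask, the chlorine cylinder, the fuel sample, the oxidiser, the reducing agent, the solvent jar]
17. Keeper goes to the upper station with the catalyst vial.  [the lower station: — | the upper station: the ammonia bottle, the base flask, the catalyst vial, the chlorine cylinder, the fuel sample, the oxidiser, the reducing agent, the solvent jar]

No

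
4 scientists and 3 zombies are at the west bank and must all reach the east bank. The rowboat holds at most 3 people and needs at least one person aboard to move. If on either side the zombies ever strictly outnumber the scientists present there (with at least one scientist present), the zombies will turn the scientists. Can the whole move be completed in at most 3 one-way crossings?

No

Counting alone: each trip to the east bank takes at most 3 across and each return brings at least 1 back, so after t trips out (and t−1 returns) at most 3t − (t−1) of the 7 are across; that first reaches 7 at t = 3, so at least 5 crossings are needed.
Since 3 < 5, 3 crossings cannot be enough. (The shortest complete plan in fact takes 5:)
1. 3 zombies → the east bank.  (the west bank: 4S 0Z; the east bank: 0S 3Z)
2. 1 zombie ← the west bank.  (the west bank: 4S 1Z; the east bank: 0S 2Z)
3. 3 scientists → the east bank.  (the west bank: 1S 1Z; the east bank: 3S 2Z)
4. 1 scientist ← the west bank.  (the west bank: 2S 1Z; the east bank: 2S 2Z)
5. 2 scientists and 1 zombie → the east bank.  (the west bank: 0S 0Z; the east bank: 4S 3Z)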